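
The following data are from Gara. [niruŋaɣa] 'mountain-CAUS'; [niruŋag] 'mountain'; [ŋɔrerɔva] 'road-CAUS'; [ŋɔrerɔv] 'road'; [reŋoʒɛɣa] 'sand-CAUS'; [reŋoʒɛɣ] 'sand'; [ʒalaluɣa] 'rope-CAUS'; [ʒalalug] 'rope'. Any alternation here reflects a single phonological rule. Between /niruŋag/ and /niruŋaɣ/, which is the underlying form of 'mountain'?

/niruŋag/

In [niruŋaɣa] and [niruŋag] the final segment of 'mountain' alternates: [ɣ] ~ [g].
The stem 'sand' ([reŋoʒɛɣa], [reŋoʒɛɣ]) shows [ɣ] unchanged in both environments, so [ɣ] cannot be basic with [g] derived in isolation.
Therefore /g/ is basic and [ɣ] is derived by intervocalic spirantization (voiced stops become fricatives between vowels).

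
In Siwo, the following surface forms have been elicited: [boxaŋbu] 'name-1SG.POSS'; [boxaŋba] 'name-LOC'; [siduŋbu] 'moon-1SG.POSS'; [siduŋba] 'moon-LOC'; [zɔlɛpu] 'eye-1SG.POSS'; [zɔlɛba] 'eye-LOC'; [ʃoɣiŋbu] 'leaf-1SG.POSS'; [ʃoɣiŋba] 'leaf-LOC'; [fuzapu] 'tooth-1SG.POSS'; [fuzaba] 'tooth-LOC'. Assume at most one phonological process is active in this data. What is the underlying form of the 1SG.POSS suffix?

/-pu/

The 1SG.POSS morpheme has two allomorphs, [-bu] and [-pu].
By contrast the LOC suffix keeps its initial [b] throughout — that segment must be underlying.
So the underlying form is /-pu/, and voiceless stops become voiced after a nasal.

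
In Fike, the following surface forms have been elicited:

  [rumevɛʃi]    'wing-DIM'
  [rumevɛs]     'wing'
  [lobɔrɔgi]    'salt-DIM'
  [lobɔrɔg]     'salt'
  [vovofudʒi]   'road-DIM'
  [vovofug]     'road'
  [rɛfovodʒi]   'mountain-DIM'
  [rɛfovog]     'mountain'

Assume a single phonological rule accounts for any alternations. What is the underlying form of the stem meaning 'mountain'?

/rɛfovodʒ/

The stem for 'mountain' ends in [dʒ] in [rɛfovodʒi] but [g] in [rɛfovog].
But 'salt' keeps [g] in both environments ([lobɔrɔgi], [lobɔrɔg]), so there is no rule changing /g/ to [dʒ] before the DIM suffix.
So /dʒ/ is underlying, and a rule of depalatalization — palato-alveolar /dʒ/ and /ʃ/ become [g] and [s] when no front vowel follows — gives [g].
The underlying form of 'mountain' is therefore /rɛfovodʒ/.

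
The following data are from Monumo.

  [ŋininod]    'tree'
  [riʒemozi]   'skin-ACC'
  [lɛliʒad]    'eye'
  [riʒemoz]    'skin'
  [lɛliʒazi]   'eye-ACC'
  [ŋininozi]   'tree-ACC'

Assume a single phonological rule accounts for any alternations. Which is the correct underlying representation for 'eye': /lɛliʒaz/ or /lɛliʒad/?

The root 'eye' surfaces as [lɛliʒad] and [lɛliʒazi], with a stem-final [d] ~ [z] alternation.
If /z/ were underlying and a rule turned it into [d] in isolation, 'skin' would also alternate; but it has [z] in both [riʒemoz] and [riʒemozi].
Therefore /d/ is basic and [z] is derived by intervocalic spirantization (voiced stops become fricatives between vowels).

/lɛliʒad/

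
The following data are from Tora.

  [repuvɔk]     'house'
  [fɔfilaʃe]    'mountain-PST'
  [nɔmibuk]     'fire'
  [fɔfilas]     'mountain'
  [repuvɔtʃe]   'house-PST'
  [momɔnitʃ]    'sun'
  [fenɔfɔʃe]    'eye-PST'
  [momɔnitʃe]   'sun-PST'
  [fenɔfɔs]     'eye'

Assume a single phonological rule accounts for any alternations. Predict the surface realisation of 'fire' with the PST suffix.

In [repuvɔk] and [repuvɔtʃe] the final segment of 'house' alternates: [k] ~ [tʃ].
The stem 'sun' ([momɔnitʃ], [momɔnitʃe]) shows [tʃ] unchanged in both environments, so [tʃ] cannot be basic with [k] derived in isolation.
Therefore /k/ is basic and [tʃ] is derived by palatalization before a front vowel (/k/ and /s/ become palato-alveolar [tʃ] and [ʃ] before a front vowel).
The one attested form of 'fire', [nɔmibuk], shows underlying /nɔmibuk/. Applying the same rule before a front vowel gives [nɔmibutʃe].

[nɔmibutʃe]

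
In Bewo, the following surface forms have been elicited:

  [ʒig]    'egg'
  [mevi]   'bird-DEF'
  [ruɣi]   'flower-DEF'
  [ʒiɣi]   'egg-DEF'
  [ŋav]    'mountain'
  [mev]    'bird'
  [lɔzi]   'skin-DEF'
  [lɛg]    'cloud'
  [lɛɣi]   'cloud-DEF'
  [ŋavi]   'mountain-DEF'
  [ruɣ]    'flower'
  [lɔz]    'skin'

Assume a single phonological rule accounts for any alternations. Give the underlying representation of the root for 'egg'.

The stem for 'egg' ends in [g] in [ʒig] but [ɣ] in [ʒiɣi].
Compare 'flower', with invariant [ɣ] in [ruɣ] and [ruɣi]: an analysis with underlying /ɣ/ and a rule producing [g] in isolation would wrongly predict alternation here too.
The underlying segment must be /g/; voiced stops become fricatives between vowels, yielding [ɣ] there.

/ʒig/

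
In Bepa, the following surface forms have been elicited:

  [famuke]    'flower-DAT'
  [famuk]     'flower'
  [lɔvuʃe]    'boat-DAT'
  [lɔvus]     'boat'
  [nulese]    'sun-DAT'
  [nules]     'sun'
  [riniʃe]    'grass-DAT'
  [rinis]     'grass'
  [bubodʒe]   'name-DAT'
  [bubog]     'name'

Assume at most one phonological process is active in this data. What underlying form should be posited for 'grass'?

In [riniʃe] and [rinis] the final segment of 'grass' alternates: [ʃ] ~ [s].
Compare 'sun', with invariant [s] in [nulese] and [nules]: an analysis with underlying /s/ and a rule producing [ʃ] before the DAT suffix would wrongly predict alternation here too.
Therefore /ʃ/ is basic and [s] is derived by depalatalization (palato-alveolar /dʒ/ and /ʃ/ become [g] and [s] when no front vowel follows).

/riniʃ/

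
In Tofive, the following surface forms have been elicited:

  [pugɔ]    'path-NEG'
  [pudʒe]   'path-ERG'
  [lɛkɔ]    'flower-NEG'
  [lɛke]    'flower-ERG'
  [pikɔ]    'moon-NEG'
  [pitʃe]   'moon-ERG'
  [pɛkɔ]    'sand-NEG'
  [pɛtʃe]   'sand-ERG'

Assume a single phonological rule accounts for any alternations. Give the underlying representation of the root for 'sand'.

/pɛtʃ/

'sand' shows [k] ~ [tʃ] at the end of the stem ([pɛkɔ] vs [pɛtʃe]).
If /k/ were underlying and a rule turned it into [tʃ] before the ERG suffix, 'flower' would also alternate; but it has [k] in both [lɛkɔ] and [lɛke].
Therefore /tʃ/ is basic and [k] is derived by depalatalization (palato-alveolar /tʃ/ and /dʒ/ become [k] and [g] when no front vowel follows).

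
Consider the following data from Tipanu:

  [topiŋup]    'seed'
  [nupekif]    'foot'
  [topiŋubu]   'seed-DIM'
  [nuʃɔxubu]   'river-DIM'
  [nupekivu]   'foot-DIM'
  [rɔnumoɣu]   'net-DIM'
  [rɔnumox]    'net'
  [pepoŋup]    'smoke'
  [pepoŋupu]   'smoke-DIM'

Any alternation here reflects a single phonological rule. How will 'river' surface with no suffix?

In [topiŋubu] and [topiŋup] the final segment of 'seed' alternates: [b] ~ [p].
The stem 'smoke' ([pepoŋupu], [pepoŋup]) shows [p] unchanged in both environments, so [p] cannot be basic with [b] derived before the DIM suffix.
The underlying segment must be /b/; voiced obstruents become voiceless word-finally, yielding [p] there.
From [nuʃɔxubu] the stem 'river' is /nuʃɔxub/; word-finally this yields [nuʃɔxup].

[nuʃɔxup]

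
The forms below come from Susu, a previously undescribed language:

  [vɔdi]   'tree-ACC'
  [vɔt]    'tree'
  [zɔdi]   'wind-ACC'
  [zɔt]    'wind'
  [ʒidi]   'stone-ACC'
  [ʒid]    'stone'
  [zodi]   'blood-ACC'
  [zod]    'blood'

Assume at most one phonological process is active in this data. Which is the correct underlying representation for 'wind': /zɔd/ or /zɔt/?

/zɔt/

The root 'wind' surfaces as [zɔdi] and [zɔt], with a stem-final [d] ~ [t] alternation.
But 'stone' keeps [d] in both environments ([ʒidi], [ʒid]), so there is no rule changing /d/ to [t] in isolation.
The underlying segment must be /t/; voiceless stops become voiced between vowels, yielding [d] there.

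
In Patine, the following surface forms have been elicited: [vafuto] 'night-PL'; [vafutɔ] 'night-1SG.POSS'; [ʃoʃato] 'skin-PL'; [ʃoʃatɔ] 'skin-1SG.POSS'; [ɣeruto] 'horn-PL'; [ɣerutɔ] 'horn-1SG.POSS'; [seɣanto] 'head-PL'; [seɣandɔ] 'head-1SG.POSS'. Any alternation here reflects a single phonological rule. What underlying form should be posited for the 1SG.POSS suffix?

The 1SG.POSS morpheme has two allomorphs, [-dɔ] and [-tɔ].
The PL suffix, which begins with [t], is invariant after every stem; so [t] is not altered by any rule here.
So the underlying form is /-dɔ/, and voiced stops become voiceless after a vowel.

/-dɔ/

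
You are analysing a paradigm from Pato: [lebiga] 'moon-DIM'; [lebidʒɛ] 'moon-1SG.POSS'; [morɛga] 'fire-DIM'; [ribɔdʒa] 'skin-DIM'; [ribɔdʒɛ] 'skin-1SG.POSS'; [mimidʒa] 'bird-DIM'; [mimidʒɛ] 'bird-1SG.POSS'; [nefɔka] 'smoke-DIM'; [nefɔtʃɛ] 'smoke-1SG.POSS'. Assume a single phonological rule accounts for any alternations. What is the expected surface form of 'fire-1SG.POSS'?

'moon' shows [g] ~ [dʒ] at the end of the stem ([lebiga] vs [lebidʒɛ]).
But 'bird' keeps [dʒ] in both environments ([mimidʒa], [mimidʒɛ]), so there is no rule changing /dʒ/ to [g] before the DIM suffix.
Therefore /g/ is basic and [dʒ] is derived by palatalization before a front vowel (/k/ and /g/ become palato-alveolar [tʃ] and [dʒ] before a front vowel).
The one attested form of 'fire', [morɛga], shows underlying /morɛg/. Applying the same rule before a front vowel gives [morɛdʒɛ].

[morɛdʒɛ]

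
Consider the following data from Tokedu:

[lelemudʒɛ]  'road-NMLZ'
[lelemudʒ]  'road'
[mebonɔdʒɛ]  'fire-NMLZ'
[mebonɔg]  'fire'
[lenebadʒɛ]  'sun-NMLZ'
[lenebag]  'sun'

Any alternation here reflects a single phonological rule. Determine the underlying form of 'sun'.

/lenebag/

The root 'sun' surfaces as [lenebadʒɛ] and [lenebag], with a stem-final [dʒ] ~ [g] alternation.
But 'road' keeps [dʒ] in both environments ([lelemudʒɛ], [lelemudʒ]), so there is no rule changing /dʒ/ to [g] in isolation.
The alternation reflects palatalization before a front vowel: /g/ becomes palato-alveolar [dʒ] before a front vowel. /g/ is underlying.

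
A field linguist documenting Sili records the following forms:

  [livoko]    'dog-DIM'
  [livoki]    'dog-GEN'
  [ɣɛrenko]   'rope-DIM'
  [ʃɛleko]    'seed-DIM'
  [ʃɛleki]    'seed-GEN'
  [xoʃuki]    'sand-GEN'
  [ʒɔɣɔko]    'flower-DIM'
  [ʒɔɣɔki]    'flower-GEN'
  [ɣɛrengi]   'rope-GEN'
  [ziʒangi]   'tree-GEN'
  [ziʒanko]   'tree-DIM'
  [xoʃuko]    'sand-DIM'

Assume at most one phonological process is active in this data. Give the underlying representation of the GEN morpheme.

/-gi/

The GEN suffix surfaces as [-gi] and [-ki], depending on the final segment of the stem.
The DIM suffix, which begins with [k], is invariant after every stem; so [k] is not altered by any rule here.
So the underlying form is /-gi/, and voiced stops become voiceless after a vowel.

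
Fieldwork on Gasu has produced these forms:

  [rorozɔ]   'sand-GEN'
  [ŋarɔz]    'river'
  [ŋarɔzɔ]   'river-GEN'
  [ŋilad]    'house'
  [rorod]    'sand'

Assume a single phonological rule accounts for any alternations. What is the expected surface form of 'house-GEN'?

[ŋilazɔ]

The stem for 'sand' ends in [z] in [rorozɔ] but [d] in [rorod].
If /z/ were underlying and a rule turned it into [d] in isolation, 'river' would also alternate; but it has [z] in both [ŋarɔzɔ] and [ŋarɔz].
Therefore /d/ is basic and [z] is derived by intervocalic spirantization (voiced stops become fricatives between vowels).
The one attested form of 'house', [ŋilad], shows underlying /ŋilad/. Applying the same rule between vowels gives [ŋilazɔ].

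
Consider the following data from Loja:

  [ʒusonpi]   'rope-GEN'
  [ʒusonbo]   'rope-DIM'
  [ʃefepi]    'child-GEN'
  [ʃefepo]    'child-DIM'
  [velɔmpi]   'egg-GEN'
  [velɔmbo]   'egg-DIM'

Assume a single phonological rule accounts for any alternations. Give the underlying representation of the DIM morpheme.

/-bo/

The DIM suffix surfaces as [-bo] and [-po], depending on the final segment of the stem.
The GEN suffix, which begins with [p], is invariant after every stem; so [p] is not altered by any rule here.
So the underlying form is /-bo/, and voiced stops become voiceless after a vowel.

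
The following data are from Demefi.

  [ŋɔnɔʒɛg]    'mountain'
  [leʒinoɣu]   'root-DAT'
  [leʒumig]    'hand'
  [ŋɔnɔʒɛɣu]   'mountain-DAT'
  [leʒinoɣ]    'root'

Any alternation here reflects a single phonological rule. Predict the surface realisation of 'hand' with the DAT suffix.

[leʒumiɣu]

In [ŋɔnɔʒɛɣu] and [ŋɔnɔʒɛg] the final segment of 'mountain' alternates: [ɣ] ~ [g].
Compare 'root', with invariant [ɣ] in [leʒinoɣu] and [leʒinoɣ]: an analysis with underlying /ɣ/ and a rule producing [g] in isolation would wrongly predict alternation here too.
The underlying segment must be /g/; voiced stops become fricatives between vowels, yielding [ɣ] there.
The one attested form of 'hand', [leʒumig], shows underlying /leʒumig/. Applying the same rule between vowels gives [leʒumiɣu].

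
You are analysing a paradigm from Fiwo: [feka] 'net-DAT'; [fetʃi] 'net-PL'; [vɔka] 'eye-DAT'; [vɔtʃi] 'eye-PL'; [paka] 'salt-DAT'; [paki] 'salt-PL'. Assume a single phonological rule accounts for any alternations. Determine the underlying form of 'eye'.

The root 'eye' surfaces as [vɔka] and [vɔtʃi], with a stem-final [k] ~ [tʃ] alternation.
The stem 'salt' ([paka], [paki]) shows [k] unchanged in both environments, so [k] cannot be basic with [tʃ] derived before the PL suffix.
The alternation reflects depalatalization: palato-alveolar /tʃ/ becomes [k] when no front vowel follows. /tʃ/ is underlying.

/vɔtʃ/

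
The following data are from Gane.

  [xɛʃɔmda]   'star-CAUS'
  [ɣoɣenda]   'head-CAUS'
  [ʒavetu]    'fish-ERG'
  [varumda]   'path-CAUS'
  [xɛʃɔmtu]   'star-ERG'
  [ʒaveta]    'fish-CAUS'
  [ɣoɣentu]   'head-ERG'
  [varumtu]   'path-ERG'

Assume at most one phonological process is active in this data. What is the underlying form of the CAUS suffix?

The CAUS morpheme has two allomorphs, [-da] and [-ta].
The ERG suffix, which begins with [t], is invariant after every stem; so [t] is not altered by any rule here.
The CAUS suffix is therefore /-da/ underlyingly, with post-vocalic devoicing: voiced stops become voiceless after a vowel.

/-da/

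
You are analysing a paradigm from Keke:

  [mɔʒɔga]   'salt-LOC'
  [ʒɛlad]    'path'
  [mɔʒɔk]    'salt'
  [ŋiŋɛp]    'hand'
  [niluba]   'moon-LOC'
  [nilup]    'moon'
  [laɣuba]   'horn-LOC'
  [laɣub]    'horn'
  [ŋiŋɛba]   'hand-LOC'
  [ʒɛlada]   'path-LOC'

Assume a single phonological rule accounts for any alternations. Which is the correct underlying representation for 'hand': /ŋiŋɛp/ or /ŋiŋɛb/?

The stem for 'hand' ends in [b] in [ŋiŋɛba] but [p] in [ŋiŋɛp].
The stem 'horn' ([laɣuba], [laɣub]) shows [b] unchanged in both environments, so [b] cannot be basic with [p] derived in isolation.
The underlying segment must be /p/; voiceless stops become voiced between vowels, yielding [b] there.

/ŋiŋɛp/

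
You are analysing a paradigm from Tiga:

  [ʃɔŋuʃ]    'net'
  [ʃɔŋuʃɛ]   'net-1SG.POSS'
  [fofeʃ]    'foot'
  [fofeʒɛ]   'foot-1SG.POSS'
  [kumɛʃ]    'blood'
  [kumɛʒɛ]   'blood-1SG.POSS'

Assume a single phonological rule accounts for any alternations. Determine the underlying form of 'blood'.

In [kumɛʃ] and [kumɛʒɛ] the final segment of 'blood' alternates: [ʃ] ~ [ʒ].
If /ʃ/ were underlying and a rule turned it into [ʒ] before the 1SG.POSS suffix, 'net' would also alternate; but it has [ʃ] in both [ʃɔŋuʃ] and [ʃɔŋuʃɛ].
So /ʒ/ is underlying, and a rule of word-final obstruent devoicing — voiced obstruents become voiceless word-finally — gives [ʃ].
So 'blood' = /kumɛʒ/.

/kumɛʒ/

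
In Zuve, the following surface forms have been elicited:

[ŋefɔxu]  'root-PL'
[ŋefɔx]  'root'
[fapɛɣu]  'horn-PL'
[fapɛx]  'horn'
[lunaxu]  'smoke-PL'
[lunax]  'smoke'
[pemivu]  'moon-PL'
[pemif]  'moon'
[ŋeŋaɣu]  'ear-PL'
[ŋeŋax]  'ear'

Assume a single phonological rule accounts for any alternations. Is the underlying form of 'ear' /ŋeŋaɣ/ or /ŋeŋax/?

'ear' shows [ɣ] ~ [x] at the end of the stem ([ŋeŋaɣu] vs [ŋeŋax]).
But 'smoke' keeps [x] in both environments ([lunaxu], [lunax]), so there is no rule changing /x/ to [ɣ] before the PL suffix.
The underlying segment must be /ɣ/; voiced obstruents become voiceless word-finally, yielding [x] there.

/ŋeŋaɣ/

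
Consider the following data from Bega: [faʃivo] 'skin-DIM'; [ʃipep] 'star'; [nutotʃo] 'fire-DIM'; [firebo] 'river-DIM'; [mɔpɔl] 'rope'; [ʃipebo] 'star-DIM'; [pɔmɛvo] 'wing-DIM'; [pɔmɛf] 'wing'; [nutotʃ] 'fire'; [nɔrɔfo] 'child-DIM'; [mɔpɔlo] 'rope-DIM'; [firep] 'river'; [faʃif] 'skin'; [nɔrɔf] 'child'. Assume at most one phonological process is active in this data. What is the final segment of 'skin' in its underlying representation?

The root 'skin' surfaces as [faʃivo] and [faʃif], with a stem-final [v] ~ [f] alternation.
Compare 'child', with invariant [f] in [nɔrɔfo] and [nɔrɔf]: an analysis with underlying /f/ and a rule producing [v] before the DIM suffix would wrongly predict alternation here too.
The underlying segment must be /v/; voiced obstruents become voiceless word-finally, yielding [f] there.

/v/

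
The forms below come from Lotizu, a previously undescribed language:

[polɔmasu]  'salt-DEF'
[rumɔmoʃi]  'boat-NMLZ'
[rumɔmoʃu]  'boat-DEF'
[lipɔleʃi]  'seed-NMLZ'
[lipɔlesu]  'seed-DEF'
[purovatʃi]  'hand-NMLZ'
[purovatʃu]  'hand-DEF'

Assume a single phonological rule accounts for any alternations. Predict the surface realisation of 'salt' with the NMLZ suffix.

[polɔmaʃi]

The root 'seed' surfaces as [lipɔleʃi] and [lipɔlesu], with a stem-final [ʃ] ~ [s] alternation.
The stem 'boat' ([rumɔmoʃi], [rumɔmoʃu]) shows [ʃ] unchanged in both environments, so [ʃ] cannot be basic with [s] derived before the DEF suffix.
Therefore /s/ is basic and [ʃ] is derived by palatalization before a front vowel (/s/ becomes palato-alveolar [ʃ] before a front vowel).
From [polɔmasu] the stem 'salt' is /polɔmas/; before a front vowel this yields [polɔmaʃi].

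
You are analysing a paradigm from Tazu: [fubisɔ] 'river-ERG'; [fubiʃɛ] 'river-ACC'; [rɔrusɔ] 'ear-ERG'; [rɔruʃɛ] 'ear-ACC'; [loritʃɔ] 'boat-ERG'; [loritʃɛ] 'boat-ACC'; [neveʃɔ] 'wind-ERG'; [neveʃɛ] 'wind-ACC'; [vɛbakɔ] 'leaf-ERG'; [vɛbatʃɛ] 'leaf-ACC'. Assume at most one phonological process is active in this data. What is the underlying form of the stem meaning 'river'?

In [fubisɔ] and [fubiʃɛ] the final segment of 'river' alternates: [s] ~ [ʃ].
If /ʃ/ were underlying and a rule turned it into [s] before the ERG suffix, 'wind' would also alternate; but it has [ʃ] in both [neveʃɔ] and [neveʃɛ].
Therefore /s/ is basic and [ʃ] is derived by palatalization before a front vowel (/k/ and /s/ become palato-alveolar [tʃ] and [ʃ] before a front vowel).

/fubis/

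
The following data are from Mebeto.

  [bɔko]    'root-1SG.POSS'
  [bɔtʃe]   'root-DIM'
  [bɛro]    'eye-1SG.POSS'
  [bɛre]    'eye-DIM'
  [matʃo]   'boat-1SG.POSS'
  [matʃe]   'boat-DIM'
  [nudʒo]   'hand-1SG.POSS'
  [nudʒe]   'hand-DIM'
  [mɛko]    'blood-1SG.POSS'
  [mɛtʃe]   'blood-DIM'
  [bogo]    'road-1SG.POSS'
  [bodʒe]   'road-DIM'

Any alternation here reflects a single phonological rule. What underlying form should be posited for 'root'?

/bɔk/

The stem for 'root' ends in [k] in [bɔko] but [tʃ] in [bɔtʃe].
If /tʃ/ were underlying and a rule turned it into [k] before the 1SG.POSS suffix, 'boat' would also alternate; but it has [tʃ] in both [matʃo] and [matʃe].
Therefore /k/ is basic and [tʃ] is derived by palatalization before a front vowel (/k/ and /g/ become palato-alveolar [tʃ] and [dʒ] before a front vowel).
Hence 'root' is /bɔk/ underlyingly.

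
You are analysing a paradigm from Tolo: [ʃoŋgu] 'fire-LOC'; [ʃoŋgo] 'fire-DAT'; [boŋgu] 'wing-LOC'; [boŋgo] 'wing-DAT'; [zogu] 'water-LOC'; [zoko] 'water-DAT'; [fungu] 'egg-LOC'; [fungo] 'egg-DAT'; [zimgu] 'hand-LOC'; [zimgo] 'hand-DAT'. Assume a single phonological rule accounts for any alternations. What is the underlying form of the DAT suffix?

The DAT morpheme has two allomorphs, [-go] and [-ko].
By contrast the LOC suffix keeps its initial [g] throughout — that segment must be underlying.
So the underlying form is /-ko/, and voiceless stops become voiced after a nasal.

/-ko/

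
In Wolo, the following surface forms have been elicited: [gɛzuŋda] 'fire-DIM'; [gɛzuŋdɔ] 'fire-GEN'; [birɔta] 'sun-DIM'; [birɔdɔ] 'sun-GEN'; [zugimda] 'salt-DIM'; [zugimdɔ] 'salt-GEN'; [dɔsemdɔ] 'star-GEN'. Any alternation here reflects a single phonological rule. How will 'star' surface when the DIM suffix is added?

[dɔsemda]

The DIM suffix surfaces as [-da] and [-ta], depending on the final segment of the stem.
By contrast the GEN suffix keeps its initial [d] throughout — that segment must be underlying.
The DIM suffix is therefore /-ta/ underlyingly, with post-nasal voicing: voiceless stops become voiced after a nasal.
After 'star', which ends in a nasal, the suffix surfaces as [-da], giving [dɔsemda].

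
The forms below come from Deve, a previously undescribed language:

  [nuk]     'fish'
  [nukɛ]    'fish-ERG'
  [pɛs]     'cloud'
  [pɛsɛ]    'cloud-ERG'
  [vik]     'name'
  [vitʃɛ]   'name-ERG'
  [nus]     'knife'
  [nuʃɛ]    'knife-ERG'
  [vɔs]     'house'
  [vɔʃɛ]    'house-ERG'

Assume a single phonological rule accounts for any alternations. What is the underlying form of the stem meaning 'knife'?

/nuʃ/

The stem for 'knife' ends in [s] in [nus] but [ʃ] in [nuʃɛ].
But 'cloud' keeps [s] in both environments ([pɛs], [pɛsɛ]), so there is no rule changing /s/ to [ʃ] before the ERG suffix.
The alternation reflects depalatalization: palato-alveolar /tʃ/ and /ʃ/ become [k] and [s] when no front vowel follows. /ʃ/ is underlying.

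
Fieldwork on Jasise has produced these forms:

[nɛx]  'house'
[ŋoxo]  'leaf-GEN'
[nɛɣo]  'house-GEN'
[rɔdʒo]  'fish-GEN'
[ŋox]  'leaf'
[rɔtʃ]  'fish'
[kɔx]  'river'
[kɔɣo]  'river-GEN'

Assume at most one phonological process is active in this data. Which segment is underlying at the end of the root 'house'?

/ɣ/

In [nɛɣo] and [nɛx] the final segment of 'house' alternates: [ɣ] ~ [x].
The stem 'leaf' ([ŋoxo], [ŋox]) shows [x] unchanged in both environments, so [x] cannot be basic with [ɣ] derived before the GEN suffix.
The alternation reflects word-final obstruent devoicing: voiced obstruents become voiceless word-finally. /ɣ/ is underlying.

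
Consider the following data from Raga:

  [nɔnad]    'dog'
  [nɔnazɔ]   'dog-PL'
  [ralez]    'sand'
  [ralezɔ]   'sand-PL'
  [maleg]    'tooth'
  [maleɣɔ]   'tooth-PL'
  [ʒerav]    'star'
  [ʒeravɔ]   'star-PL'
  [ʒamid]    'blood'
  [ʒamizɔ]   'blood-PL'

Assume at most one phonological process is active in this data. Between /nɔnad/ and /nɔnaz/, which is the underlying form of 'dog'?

The root 'dog' surfaces as [nɔnad] and [nɔnazɔ], with a stem-final [d] ~ [z] alternation.
But 'sand' keeps [z] in both environments ([ralez], [ralezɔ]), so there is no rule changing /z/ to [d] in isolation.
The alternation reflects intervocalic spirantization: voiced stops become fricatives between vowels. /d/ is underlying.

/nɔnad/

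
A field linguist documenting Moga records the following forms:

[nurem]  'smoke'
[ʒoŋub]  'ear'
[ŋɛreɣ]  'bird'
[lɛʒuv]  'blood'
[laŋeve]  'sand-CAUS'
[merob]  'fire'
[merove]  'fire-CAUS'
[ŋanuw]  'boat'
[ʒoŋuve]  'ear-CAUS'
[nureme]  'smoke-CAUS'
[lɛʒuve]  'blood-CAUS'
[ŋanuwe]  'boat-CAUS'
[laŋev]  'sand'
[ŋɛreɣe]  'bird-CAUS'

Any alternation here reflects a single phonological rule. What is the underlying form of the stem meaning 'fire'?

The stem for 'fire' ends in [b] in [merob] but [v] in [merove].
If /v/ were underlying and a rule turned it into [b] in isolation, 'sand' would also alternate; but it has [v] in both [laŋev] and [laŋeve].
Therefore /b/ is basic and [v] is derived by intervocalic spirantization (voiced stops become fricatives between vowels).
So 'fire' = /merob/.

/merob/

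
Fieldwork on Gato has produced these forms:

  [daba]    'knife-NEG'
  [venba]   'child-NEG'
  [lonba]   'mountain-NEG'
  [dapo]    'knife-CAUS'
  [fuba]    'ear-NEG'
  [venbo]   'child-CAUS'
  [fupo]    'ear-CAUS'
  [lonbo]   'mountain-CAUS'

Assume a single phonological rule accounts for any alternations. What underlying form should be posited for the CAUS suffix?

/-po/

The CAUS morpheme has two allomorphs, [-bo] and [-po].
By contrast the NEG suffix keeps its initial [b] throughout — that segment must be underlying.
The CAUS suffix is therefore /-po/ underlyingly, with post-nasal voicing: voiceless stops become voiced after a nasal.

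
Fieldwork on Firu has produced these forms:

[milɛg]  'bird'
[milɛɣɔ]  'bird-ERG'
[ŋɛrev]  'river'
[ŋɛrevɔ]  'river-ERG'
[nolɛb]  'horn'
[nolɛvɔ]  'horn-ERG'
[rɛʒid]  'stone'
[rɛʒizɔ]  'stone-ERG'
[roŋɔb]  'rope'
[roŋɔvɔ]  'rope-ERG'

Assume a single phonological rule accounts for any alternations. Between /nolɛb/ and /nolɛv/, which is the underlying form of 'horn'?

/nolɛb/

The stem for 'horn' ends in [b] in [nolɛb] but [v] in [nolɛvɔ].
But 'river' keeps [v] in both environments ([ŋɛrev], [ŋɛrevɔ]), so there is no rule changing /v/ to [b] in isolation.
The alternation reflects intervocalic spirantization: voiced stops become fricatives between vowels. /b/ is underlying.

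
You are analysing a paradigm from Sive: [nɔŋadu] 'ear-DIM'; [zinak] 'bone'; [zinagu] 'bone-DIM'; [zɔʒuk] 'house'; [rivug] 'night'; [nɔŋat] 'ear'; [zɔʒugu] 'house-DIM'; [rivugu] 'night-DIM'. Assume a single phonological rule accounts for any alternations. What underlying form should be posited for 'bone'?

/zinak/

'bone' shows [g] ~ [k] at the end of the stem ([zinagu] vs [zinak]).
The stem 'night' ([rivugu], [rivug]) shows [g] unchanged in both environments, so [g] cannot be basic with [k] derived in isolation.
The underlying segment must be /k/; voiceless stops become voiced between vowels, yielding [g] there.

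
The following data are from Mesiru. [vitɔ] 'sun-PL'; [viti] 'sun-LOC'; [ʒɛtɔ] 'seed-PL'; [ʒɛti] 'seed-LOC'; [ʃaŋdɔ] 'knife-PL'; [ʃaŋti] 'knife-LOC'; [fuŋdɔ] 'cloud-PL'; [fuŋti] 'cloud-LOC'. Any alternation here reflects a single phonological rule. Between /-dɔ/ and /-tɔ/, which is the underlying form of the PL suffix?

The PL morpheme has two allomorphs, [-dɔ] and [-tɔ].
The LOC suffix, which begins with [t], is invariant after every stem; so [t] is not altered by any rule here.
The PL suffix is therefore /-dɔ/ underlyingly, with post-vocalic devoicing: voiced stops become voiceless after a vowel.

/-dɔ/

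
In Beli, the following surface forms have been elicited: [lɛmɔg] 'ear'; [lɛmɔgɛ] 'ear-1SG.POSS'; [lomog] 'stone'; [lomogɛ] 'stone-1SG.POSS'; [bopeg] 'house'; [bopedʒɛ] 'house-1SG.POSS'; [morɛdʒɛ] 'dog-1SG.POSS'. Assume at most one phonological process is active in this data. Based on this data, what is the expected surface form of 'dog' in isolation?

[morɛg]

'house' shows [g] ~ [dʒ] at the end of the stem ([bopeg] vs [bopedʒɛ]).
But 'stone' keeps [g] in both environments ([lomog], [lomogɛ]), so there is no rule changing /g/ to [dʒ] before the 1SG.POSS suffix.
Therefore /dʒ/ is basic and [g] is derived by depalatalization (palato-alveolar /dʒ/ becomes [g] when no front vowel follows).
The one attested form of 'dog', [morɛdʒɛ], shows underlying /morɛdʒ/. Applying the same rule when no front vowel follows gives [morɛg].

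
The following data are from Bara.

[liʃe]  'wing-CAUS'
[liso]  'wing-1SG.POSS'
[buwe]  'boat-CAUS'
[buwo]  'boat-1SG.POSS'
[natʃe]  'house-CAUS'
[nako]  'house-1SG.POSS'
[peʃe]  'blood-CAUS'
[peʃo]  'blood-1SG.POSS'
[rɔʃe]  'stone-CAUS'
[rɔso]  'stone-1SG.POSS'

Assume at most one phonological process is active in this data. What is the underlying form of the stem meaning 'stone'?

In [rɔʃe] and [rɔso] the final segment of 'stone' alternates: [ʃ] ~ [s].
If /ʃ/ were underlying and a rule turned it into [s] before the 1SG.POSS suffix, 'blood' would also alternate; but it has [ʃ] in both [peʃe] and [peʃo].
The alternation reflects palatalization before a front vowel: /k/ and /s/ become palato-alveolar [tʃ] and [ʃ] before a front vowel. /s/ is underlying.

/rɔs/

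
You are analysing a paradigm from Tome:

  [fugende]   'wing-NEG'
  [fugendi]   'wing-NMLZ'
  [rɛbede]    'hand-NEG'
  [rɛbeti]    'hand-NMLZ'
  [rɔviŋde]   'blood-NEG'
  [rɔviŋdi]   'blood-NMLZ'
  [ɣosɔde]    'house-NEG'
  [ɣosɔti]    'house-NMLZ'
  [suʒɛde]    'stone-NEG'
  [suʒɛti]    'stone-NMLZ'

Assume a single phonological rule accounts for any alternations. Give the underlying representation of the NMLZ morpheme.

The NMLZ suffix surfaces as [-di] and [-ti], depending on the final segment of the stem.
By contrast the NEG suffix keeps its initial [d] throughout — that segment must be underlying.
The NMLZ suffix is therefore /-ti/ underlyingly, with post-nasal voicing: voiceless stops become voiced after a nasal.

/-ti/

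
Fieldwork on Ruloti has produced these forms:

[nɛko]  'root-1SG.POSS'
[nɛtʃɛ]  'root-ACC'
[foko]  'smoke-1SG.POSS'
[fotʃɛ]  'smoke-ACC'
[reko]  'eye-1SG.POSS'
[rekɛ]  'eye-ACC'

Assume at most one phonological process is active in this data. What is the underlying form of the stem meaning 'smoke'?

The root 'smoke' surfaces as [foko] and [fotʃɛ], with a stem-final [k] ~ [tʃ] alternation.
Compare 'eye', with invariant [k] in [reko] and [rekɛ]: an analysis with underlying /k/ and a rule producing [tʃ] before the ACC suffix would wrongly predict alternation here too.
The alternation reflects depalatalization: palato-alveolar /tʃ/ becomes [k] when no front vowel follows. /tʃ/ is underlying.

/fotʃ/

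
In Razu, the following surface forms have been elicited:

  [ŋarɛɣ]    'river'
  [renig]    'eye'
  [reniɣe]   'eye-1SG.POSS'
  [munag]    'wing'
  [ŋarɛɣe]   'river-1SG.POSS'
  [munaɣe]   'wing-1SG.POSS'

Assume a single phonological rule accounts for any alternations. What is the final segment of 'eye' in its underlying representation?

The stem for 'eye' ends in [ɣ] in [reniɣe] but [g] in [renig].
But 'river' keeps [ɣ] in both environments ([ŋarɛɣe], [ŋarɛɣ]), so there is no rule changing /ɣ/ to [g] in isolation.
The underlying segment must be /g/; voiced stops become fricatives between vowels, yielding [ɣ] there.

/g/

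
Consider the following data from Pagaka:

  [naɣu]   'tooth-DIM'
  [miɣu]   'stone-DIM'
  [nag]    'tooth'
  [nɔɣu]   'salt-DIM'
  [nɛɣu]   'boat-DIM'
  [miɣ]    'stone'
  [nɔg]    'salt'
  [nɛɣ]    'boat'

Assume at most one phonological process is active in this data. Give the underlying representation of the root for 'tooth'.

The root 'tooth' surfaces as [naɣu] and [nag], with a stem-final [ɣ] ~ [g] alternation.
But 'stone' keeps [ɣ] in both environments ([miɣu], [miɣ]), so there is no rule changing /ɣ/ to [g] in isolation.
The alternation reflects intervocalic spirantization: voiced stops become fricatives between vowels. /g/ is underlying.

/nag/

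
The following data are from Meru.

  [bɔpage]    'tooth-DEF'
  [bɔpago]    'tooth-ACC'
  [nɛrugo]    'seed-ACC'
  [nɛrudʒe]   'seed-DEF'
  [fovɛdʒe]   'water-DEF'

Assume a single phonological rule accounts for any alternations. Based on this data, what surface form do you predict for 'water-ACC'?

'seed' shows [dʒ] ~ [g] at the end of the stem ([nɛrudʒe] vs [nɛrugo]).
But 'tooth' keeps [g] in both environments ([bɔpage], [bɔpago]), so there is no rule changing /g/ to [dʒ] before the DEF suffix.
The underlying segment must be /dʒ/; palato-alveolar /dʒ/ becomes [g] when no front vowel follows, yielding [g] there.
The one attested form of 'water', [fovɛdʒe], shows underlying /fovɛdʒ/. Applying the same rule when no front vowel follows gives [fovɛgo].

[fovɛgo]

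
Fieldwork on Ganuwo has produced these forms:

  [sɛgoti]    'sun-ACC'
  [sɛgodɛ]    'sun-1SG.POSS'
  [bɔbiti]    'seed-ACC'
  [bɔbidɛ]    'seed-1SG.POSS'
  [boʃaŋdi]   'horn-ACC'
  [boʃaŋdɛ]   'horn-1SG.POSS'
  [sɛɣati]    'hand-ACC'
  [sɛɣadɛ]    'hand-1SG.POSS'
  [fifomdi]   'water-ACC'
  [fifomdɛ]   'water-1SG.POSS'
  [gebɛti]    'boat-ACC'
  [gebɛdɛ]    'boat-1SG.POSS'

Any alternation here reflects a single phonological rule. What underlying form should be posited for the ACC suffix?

The ACC suffix surfaces as [-di] and [-ti], depending on the final segment of the stem.
By contrast the 1SG.POSS suffix keeps its initial [d] throughout — that segment must be underlying.
The ACC suffix is therefore /-ti/ underlyingly, with post-nasal voicing: voiceless stops become voiced after a nasal.

/-ti/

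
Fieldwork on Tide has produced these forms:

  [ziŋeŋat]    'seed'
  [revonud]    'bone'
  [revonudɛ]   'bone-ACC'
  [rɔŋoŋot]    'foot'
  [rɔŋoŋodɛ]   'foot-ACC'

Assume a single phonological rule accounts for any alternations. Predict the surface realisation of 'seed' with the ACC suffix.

[ziŋeŋadɛ]

The root 'foot' surfaces as [rɔŋoŋodɛ] and [rɔŋoŋot], with a stem-final [d] ~ [t] alternation.
Compare 'bone', with invariant [d] in [revonudɛ] and [revonud]: an analysis with underlying /d/ and a rule producing [t] in isolation would wrongly predict alternation here too.
The alternation reflects intervocalic voicing: voiceless stops become voiced between vowels. /t/ is underlying.
From [ziŋeŋat] the stem 'seed' is /ziŋeŋat/; between vowels this yields [ziŋeŋadɛ].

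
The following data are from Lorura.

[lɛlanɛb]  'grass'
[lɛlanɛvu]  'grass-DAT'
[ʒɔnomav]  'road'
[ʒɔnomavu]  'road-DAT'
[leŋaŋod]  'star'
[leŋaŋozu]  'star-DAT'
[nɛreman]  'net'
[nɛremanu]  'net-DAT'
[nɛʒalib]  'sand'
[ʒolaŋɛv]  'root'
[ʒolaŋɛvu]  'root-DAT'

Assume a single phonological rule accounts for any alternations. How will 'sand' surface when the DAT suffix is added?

In [lɛlanɛb] and [lɛlanɛvu] the final segment of 'grass' alternates: [b] ~ [v].
If /v/ were underlying and a rule turned it into [b] in isolation, 'root' would also alternate; but it has [v] in both [ʒolaŋɛv] and [ʒolaŋɛvu].
So /b/ is underlying, and a rule of intervocalic spirantization — voiced stops become fricatives between vowels — gives [v].
From [nɛʒalib] the stem 'sand' is /nɛʒalib/; between vowels this yields [nɛʒalivu].

[nɛʒalivu]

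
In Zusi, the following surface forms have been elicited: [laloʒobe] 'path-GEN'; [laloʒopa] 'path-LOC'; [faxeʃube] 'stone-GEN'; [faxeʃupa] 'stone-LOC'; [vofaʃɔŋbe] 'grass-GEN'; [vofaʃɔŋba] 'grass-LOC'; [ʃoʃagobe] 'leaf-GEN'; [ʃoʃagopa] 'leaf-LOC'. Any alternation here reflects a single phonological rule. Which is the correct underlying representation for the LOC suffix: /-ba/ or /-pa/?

/-pa/

The LOC suffix surfaces as [-ba] and [-pa], depending on the final segment of the stem.
The GEN suffix, which begins with [b], is invariant after every stem; so [b] is not altered by any rule here.
The LOC suffix is therefore /-pa/ underlyingly, with post-nasal voicing: voiceless stops become voiced after a nasal.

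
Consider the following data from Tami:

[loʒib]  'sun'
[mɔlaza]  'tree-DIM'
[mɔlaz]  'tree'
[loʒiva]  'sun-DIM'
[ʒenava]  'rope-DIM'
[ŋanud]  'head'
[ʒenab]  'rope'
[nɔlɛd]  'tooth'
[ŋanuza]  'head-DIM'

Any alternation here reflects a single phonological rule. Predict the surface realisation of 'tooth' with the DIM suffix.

In [ŋanud] and [ŋanuza] the final segment of 'head' alternates: [d] ~ [z].
But 'tree' keeps [z] in both environments ([mɔlaz], [mɔlaza]), so there is no rule changing /z/ to [d] in isolation.
Therefore /d/ is basic and [z] is derived by intervocalic spirantization (voiced stops become fricatives between vowels).
The one attested form of 'tooth', [nɔlɛd], shows underlying /nɔlɛd/. Applying the same rule between vowels gives [nɔlɛza].

[nɔlɛza]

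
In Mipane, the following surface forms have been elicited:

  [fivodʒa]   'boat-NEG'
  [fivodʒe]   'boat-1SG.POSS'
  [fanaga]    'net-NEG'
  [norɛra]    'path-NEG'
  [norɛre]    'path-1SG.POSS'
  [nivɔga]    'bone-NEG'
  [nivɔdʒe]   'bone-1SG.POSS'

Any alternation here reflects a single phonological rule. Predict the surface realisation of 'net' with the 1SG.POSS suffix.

The stem for 'bone' ends in [g] in [nivɔga] but [dʒ] in [nivɔdʒe].
Compare 'boat', with invariant [dʒ] in [fivodʒa] and [fivodʒe]: an analysis with underlying /dʒ/ and a rule producing [g] before the NEG suffix would wrongly predict alternation here too.
Therefore /g/ is basic and [dʒ] is derived by palatalization before a front vowel (/g/ becomes palato-alveolar [dʒ] before a front vowel).
From [fanaga] the stem 'net' is /fanag/; before a front vowel this yields [fanadʒe].

[fanadʒe]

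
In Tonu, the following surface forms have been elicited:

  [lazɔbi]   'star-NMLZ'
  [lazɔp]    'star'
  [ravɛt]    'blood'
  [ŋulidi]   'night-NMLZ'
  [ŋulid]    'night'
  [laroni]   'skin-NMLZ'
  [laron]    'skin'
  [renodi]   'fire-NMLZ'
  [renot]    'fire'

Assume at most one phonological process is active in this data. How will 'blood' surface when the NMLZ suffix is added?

[ravɛdi]

The root 'fire' surfaces as [renodi] and [renot], with a stem-final [d] ~ [t] alternation.
But 'night' keeps [d] in both environments ([ŋulidi], [ŋulid]), so there is no rule changing /d/ to [t] in isolation.
So /t/ is underlying, and a rule of intervocalic voicing — voiceless stops become voiced between vowels — gives [d].
From [ravɛt] the stem 'blood' is /ravɛt/; between vowels this yields [ravɛdi].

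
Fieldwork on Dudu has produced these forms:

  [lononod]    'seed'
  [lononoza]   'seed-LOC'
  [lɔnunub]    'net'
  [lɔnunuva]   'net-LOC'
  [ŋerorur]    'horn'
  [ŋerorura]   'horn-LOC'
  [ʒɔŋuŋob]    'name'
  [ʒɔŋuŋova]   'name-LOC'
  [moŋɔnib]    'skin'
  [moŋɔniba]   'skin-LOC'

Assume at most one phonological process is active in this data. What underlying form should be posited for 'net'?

'net' shows [b] ~ [v] at the end of the stem ([lɔnunub] vs [lɔnunuva]).
Compare 'skin', with invariant [b] in [moŋɔnib] and [moŋɔniba]: an analysis with underlying /b/ and a rule producing [v] before the LOC suffix would wrongly predict alternation here too.
So /v/ is underlying, and a rule of word-final hardening — voiced fricatives become stops word-finally — gives [b].

/lɔnunuv/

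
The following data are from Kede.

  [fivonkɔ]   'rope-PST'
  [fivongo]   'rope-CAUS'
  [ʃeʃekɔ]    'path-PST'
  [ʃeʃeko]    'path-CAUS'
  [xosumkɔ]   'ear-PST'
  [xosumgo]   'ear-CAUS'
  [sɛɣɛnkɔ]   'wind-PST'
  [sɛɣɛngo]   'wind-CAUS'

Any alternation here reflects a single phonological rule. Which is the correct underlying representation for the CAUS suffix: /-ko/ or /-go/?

/-go/

The CAUS morpheme has two allomorphs, [-go] and [-ko].
By contrast the PST suffix keeps its initial [k] throughout — that segment must be underlying.
The CAUS suffix is therefore /-go/ underlyingly, with post-vocalic devoicing: voiced stops become voiceless after a vowel.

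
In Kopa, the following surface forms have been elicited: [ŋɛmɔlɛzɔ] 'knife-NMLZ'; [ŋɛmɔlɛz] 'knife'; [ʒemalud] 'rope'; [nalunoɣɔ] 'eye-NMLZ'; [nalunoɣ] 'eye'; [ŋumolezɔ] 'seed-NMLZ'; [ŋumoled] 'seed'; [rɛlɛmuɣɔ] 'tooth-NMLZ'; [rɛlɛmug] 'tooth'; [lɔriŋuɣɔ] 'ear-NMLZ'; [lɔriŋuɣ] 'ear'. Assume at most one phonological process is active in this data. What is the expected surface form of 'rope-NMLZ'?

[ʒemaluzɔ]

The stem for 'seed' ends in [z] in [ŋumolezɔ] but [d] in [ŋumoled].
The stem 'knife' ([ŋɛmɔlɛzɔ], [ŋɛmɔlɛz]) shows [z] unchanged in both environments, so [z] cannot be basic with [d] derived in isolation.
The underlying segment must be /d/; voiced stops become fricatives between vowels, yielding [z] there.
The one attested form of 'rope', [ʒemalud], shows underlying /ʒemalud/. Applying the same rule between vowels gives [ʒemaluzɔ].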